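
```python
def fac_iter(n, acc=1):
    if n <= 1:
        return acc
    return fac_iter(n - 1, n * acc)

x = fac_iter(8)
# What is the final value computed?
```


fac_iter(8, 1)
= fac_iter(7, 8 * 1) = fac_iter(7, 8)
= fac_iter(6, 7 * 8) = fac_iter(6, 56)
= fac_iter(5, 6 * 56) = fac_iter(5, 336)
= fac_iter(4, 5 * 336) = fac_iter(4, 1680)
= fac_iter(3, 4 * 1680) = fac_iter(3, 6720)
= fac_iter(2, 3 * 6720) = fac_iter(2, 20160)
= fac_iter(1, 2 * 20160) = fac_iter(1, 40320)
n <= 1, return acc = 40320


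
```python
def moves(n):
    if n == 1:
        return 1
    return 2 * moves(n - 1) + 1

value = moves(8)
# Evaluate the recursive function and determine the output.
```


moves(8)
= 2 * moves(7) + 1
= 2 * (2 * moves(6) + 1) + 1
= 2 * (2 * (2 * moves(5) + 1) + 1) + 1
= 2 * (2 * (2 * (2 * moves(4) + 1) + 1) + 1) + 1
= 2 * (2 * (2 * (2 * (2 * moves(3) + 1) + 1) + 1) + 1) + 1
= 2 * (2 * (2 * (2 * (2 * (2 * moves(2) + 1) + 1) + 1) + 1) + 1) + 1
= 2 * (2 * (2 * (2 * (2 * (2 * (2 * moves(1) + 1) + 1) + 1) + 1) + 1) + 1) + 1
Now compute bottom-up:
moves(1) = 1
moves(2) = 2 * 1 + 1 = 3
moves(3) = 2 * 3 + 1 = 7
moves(4) = 2 * 7 + 1 = 15
moves(5) = 2 * 15 + 1 = 31
moves(6) = 2 * 31 + 1 = 63
moves(7) = 2 * 63 + 1 = 127
moves(8) = 2 * 127 + 1 = 255
= 255


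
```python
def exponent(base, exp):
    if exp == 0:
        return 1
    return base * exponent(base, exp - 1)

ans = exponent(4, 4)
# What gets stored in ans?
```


exponent(4, 4)
= 4 * exponent(4, 3)
= 4 * 4 * exponent(4, 2)
= 4 * 4 * 4 * exponent(4, 1)
= 4 * 4 * 4 * 4 * exponent(4, 0)
= 4 * 4 * 4 * 4 * 1
= 256


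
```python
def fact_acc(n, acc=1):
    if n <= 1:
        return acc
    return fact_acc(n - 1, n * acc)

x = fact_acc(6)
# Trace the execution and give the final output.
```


fact_acc(6, 1)
= fact_acc(5, 6 * 1) = fact_acc(5, 6)
= fact_acc(4, 5 * 6) = fact_acc(4, 30)
= fact_acc(3, 4 * 30) = fact_acc(3, 120)
= fact_acc(2, 3 * 120) = fact_acc(2, 360)
= fact_acc(1, 2 * 360) = fact_acc(1, 720)
n <= 1, return acc = 720


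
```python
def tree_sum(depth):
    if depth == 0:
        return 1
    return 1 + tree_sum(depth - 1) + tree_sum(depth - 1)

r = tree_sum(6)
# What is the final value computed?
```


tree_sum(6)
= 1 + tree_sum(5) + tree_sum(5)
= 1 + 2 * tree_sum(5)
tree_sum(k) = 2^(k+1) - 1
tree_sum(0) = 1
tree_sum(1) = 3
tree_sum(2) = 7
tree_sum(3) = 15
tree_sum(4) = 31
tree_sum(6) = 2^7 - 1 = 127


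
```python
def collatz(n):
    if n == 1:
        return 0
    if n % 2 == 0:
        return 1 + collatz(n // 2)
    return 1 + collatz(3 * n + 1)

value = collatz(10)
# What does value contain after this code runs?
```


collatz(10)
10 is even -> collatz(5)
5 is odd -> 3*5+1 = 16 -> collatz(16)
16 is even -> collatz(8)
8 is even -> collatz(4)
4 is even -> collatz(2)
2 is even -> collatz(1)
Reached 1 after 6 steps
= 6


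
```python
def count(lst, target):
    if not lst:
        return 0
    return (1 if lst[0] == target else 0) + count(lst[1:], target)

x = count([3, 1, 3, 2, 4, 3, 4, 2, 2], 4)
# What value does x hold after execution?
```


count([3, 1, 3, 2, 4, 3, 4, 2, 2], 4)
lst[0]=3 != 4: 0 + count([1, 3, 2, 4, 3, 4, 2, 2], 4)
lst[0]=1 != 4: 0 + count([3, 2, 4, 3, 4, 2, 2], 4)
lst[0]=3 != 4: 0 + count([2, 4, 3, 4, 2, 2], 4)
lst[0]=2 != 4: 0 + count([4, 3, 4, 2, 2], 4)
lst[0]=4 == 4: 1 + count([3, 4, 2, 2], 4)
lst[0]=3 != 4: 0 + count([4, 2, 2], 4)
lst[0]=4 == 4: 1 + count([2, 2], 4)
lst[0]=2 != 4: 0 + count([2], 4)
lst[0]=2 != 4: 0 + count([], 4)
= 2


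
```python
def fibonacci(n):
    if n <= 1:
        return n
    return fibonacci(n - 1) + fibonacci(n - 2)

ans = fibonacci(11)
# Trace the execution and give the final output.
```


fibonacci(11)
= fibonacci(10) + fibonacci(9)
= (fibonacci(9) + fibonacci(8)) + fibonacci(9)
Computing bottom-up: fibonacci(0)=0, fibonacci(1)=1, fibonacci(2)=1, fibonacci(3)=2, fibonacci(4)=3, fibonacci(5)=5, fibonacci(6)=8, fibonacci(7)=13, fibonacci(8)=21, fibonacci(9)=34, fibonacci(10)=55, fibonacci(11)=89
= 89


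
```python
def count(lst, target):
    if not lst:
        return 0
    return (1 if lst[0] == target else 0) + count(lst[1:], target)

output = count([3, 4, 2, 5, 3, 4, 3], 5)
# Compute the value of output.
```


count([3, 4, 2, 5, 3, 4, 3], 5)
lst[0]=3 != 5: 0 + count([4, 2, 5, 3, 4, 3], 5)
lst[0]=4 != 5: 0 + count([2, 5, 3, 4, 3], 5)
lst[0]=2 != 5: 0 + count([5, 3, 4, 3], 5)
lst[0]=5 == 5: 1 + count([3, 4, 3], 5)
lst[0]=3 != 5: 0 + count([4, 3], 5)
lst[0]=4 != 5: 0 + count([3], 5)
lst[0]=3 != 5: 0 + count([], 5)
= 1


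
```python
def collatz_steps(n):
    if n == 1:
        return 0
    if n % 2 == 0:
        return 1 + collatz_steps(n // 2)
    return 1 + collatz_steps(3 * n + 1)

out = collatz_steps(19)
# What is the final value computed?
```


collatz_steps(19)
19 is odd -> 3*19+1 = 58 -> collatz_steps(58)
58 is even -> collatz_steps(29)
29 is odd -> 3*29+1 = 88 -> collatz_steps(88)
88 is even -> collatz_steps(44)
44 is even -> collatz_steps(22)
22 is even -> collatz_steps(11)
11 is odd -> 3*11+1 = 34 -> collatz_steps(34)
34 is even -> collatz_steps(17)
17 is odd -> 3*17+1 = 52 -> collatz_steps(52)
52 is even -> collatz_steps(26)
26 is even -> collatz_steps(13)
13 is odd -> 3*13+1 = 40 -> collatz_steps(40)
40 is even -> collatz_steps(20)
20 is even -> collatz_steps(10)
10 is even -> collatz_steps(5)
5 is odd -> 3*5+1 = 16 -> collatz_steps(16)
16 is even -> collatz_steps(8)
8 is even -> collatz_steps(4)
4 is even -> collatz_steps(2)
2 is even -> collatz_steps(1)
Reached 1 after 20 steps
= 20


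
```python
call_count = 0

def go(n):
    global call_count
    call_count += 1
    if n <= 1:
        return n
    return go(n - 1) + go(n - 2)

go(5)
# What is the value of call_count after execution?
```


go(5) calls go(4) and go(3); each non-base call branches into two more.
Let C(k) = total number of calls made by go(k), including the call to go(k) itself.
Base cases: C(0) = 1, C(1) = 1
Recurrence: C(k) = 1 + C(k-1) + C(k-2)
  C(2) = 1 + C(1) + C(0) = 1 + 1 + 1 = 3
  C(3) = 1 + C(2) + C(1) = 1 + 3 + 1 = 5
  C(4) = 1 + C(3) + C(2) = 1 + 5 + 3 = 9
  C(5) = 1 + C(4) + C(3) = 1 + 9 + 5 = 15
Total calls = C(5) = 15


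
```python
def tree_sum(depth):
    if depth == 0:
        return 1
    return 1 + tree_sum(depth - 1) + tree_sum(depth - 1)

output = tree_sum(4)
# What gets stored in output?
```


tree_sum(4)
= 1 + tree_sum(3) + tree_sum(3)
= 1 + 2 * tree_sum(3)
tree_sum(k) = 2^(k+1) - 1
tree_sum(0) = 1
tree_sum(1) = 3
tree_sum(2) = 7
tree_sum(3) = 15
tree_sum(4) = 31
tree_sum(4) = 2^5 - 1 = 31


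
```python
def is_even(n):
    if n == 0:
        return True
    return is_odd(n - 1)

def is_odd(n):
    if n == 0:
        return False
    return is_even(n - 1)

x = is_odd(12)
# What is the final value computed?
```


is_odd(12)
= is_even(11)
= is_odd(10)
= is_even(9)
= is_odd(8)
= is_even(7)
= is_odd(6)
= is_even(5)
= is_odd(4)
= is_even(3)
= is_odd(2)
= is_even(1)
= is_odd(0)
n == 0: return False
= False


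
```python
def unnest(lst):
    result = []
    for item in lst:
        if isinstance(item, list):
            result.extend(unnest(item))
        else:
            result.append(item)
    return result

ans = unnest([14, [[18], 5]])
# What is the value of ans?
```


unnest([14, [[18], 5]])
Processing each element:
  14 is not a list -> append 14
  [[18], 5] is a list -> unnest recursively -> [18, 5]
= [14, 18, 5]


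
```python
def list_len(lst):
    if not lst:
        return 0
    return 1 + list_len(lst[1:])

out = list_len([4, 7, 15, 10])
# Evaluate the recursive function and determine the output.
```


list_len([4, 7, 15, 10])
= 1 + list_len([7, 15, 10])
= 1 + 1 + list_len([15, 10])
= 1 + 1 + 1 + list_len([10])
= 1 + 1 + 1 + 1 + list_len([])
= 1 + 1 + 1 + 1 + 0
= 4


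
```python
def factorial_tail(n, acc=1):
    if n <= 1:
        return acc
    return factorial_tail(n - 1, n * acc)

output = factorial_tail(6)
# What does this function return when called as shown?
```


factorial_tail(6, 1)
= factorial_tail(5, 6 * 1) = factorial_tail(5, 6)
= factorial_tail(4, 5 * 6) = factorial_tail(4, 30)
= factorial_tail(3, 4 * 30) = factorial_tail(3, 120)
= factorial_tail(2, 3 * 120) = factorial_tail(2, 360)
= factorial_tail(1, 2 * 360) = factorial_tail(1, 720)
n <= 1, return acc = 720


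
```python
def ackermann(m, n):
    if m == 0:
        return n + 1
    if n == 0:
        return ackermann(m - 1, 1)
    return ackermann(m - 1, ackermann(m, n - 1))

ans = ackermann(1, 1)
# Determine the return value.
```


ackermann(1, 1)
= ackermann(0, ackermann(1, 0))
First compute ackermann(1, 0) = 2
= ackermann(0, 2)
= 3


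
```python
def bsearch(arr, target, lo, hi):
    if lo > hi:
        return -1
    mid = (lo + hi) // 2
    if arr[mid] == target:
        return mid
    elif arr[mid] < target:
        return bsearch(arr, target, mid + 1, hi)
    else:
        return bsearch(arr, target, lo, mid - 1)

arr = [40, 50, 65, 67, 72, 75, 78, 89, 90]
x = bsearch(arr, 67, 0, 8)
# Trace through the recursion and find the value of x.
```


bsearch(arr, 67, 0, 8)
lo=0, hi=8, mid=4, arr[mid]=72
72 > 67, search left half
lo=0, hi=3, mid=1, arr[mid]=50
50 < 67, search right half
lo=2, hi=3, mid=2, arr[mid]=65
65 < 67, search right half
lo=3, hi=3, mid=3, arr[mid]=67
arr[3] == 67, found at index 3
= 3


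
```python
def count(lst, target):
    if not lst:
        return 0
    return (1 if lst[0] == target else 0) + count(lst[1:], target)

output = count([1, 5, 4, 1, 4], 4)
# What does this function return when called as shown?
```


count([1, 5, 4, 1, 4], 4)
lst[0]=1 != 4: 0 + count([5, 4, 1, 4], 4)
lst[0]=5 != 4: 0 + count([4, 1, 4], 4)
lst[0]=4 == 4: 1 + count([1, 4], 4)
lst[0]=1 != 4: 0 + count([4], 4)
lst[0]=4 == 4: 1 + count([], 4)
= 2


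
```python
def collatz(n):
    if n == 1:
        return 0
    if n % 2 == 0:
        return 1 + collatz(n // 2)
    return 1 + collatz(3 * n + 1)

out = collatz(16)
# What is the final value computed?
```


collatz(16)
16 is even -> collatz(8)
8 is even -> collatz(4)
4 is even -> collatz(2)
2 is even -> collatz(1)
Reached 1 after 4 steps
= 4


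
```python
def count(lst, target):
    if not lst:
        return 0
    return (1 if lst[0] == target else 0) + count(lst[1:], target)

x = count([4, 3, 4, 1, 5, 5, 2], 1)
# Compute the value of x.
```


count([4, 3, 4, 1, 5, 5, 2], 1)
lst[0]=4 != 1: 0 + count([3, 4, 1, 5, 5, 2], 1)
lst[0]=3 != 1: 0 + count([4, 1, 5, 5, 2], 1)
lst[0]=4 != 1: 0 + count([1, 5, 5, 2], 1)
lst[0]=1 == 1: 1 + count([5, 5, 2], 1)
lst[0]=5 != 1: 0 + count([5, 2], 1)
lst[0]=5 != 1: 0 + count([2], 1)
lst[0]=2 != 1: 0 + count([], 1)
= 1


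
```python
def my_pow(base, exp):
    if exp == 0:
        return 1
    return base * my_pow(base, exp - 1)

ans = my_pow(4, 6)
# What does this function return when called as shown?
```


my_pow(4, 6)
= 4 * my_pow(4, 5)
= 4 * 4 * my_pow(4, 4)
= 4 * 4 * 4 * my_pow(4, 3)
= 4 * 4 * 4 * 4 * my_pow(4, 2)
= 4 * 4 * 4 * 4 * 4 * my_pow(4, 1)
= 4 * 4 * 4 * 4 * 4 * 4 * my_pow(4, 0)
= 4 * 4 * 4 * 4 * 4 * 4 * 1
= 4096


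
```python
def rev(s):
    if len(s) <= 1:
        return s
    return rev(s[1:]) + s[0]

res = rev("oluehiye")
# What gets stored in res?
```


rev("oluehiye")
= rev("luehiye") + "o"
= rev("uehiye") + "l" + "o"
= rev("ehiye") + "u" + "l" + "o"
= rev("hiye") + "e" + "u" + "l" + "o"
= rev("iye") + "h" + "e" + "u" + "l" + "o"
= rev("ye") + "i" + "h" + "e" + "u" + "l" + "o"
= rev("e") + "y" + "i" + "h" + "e" + "u" + "l" + "o"
= "e" + "y" + "i" + "h" + "e" + "u" + "l" + "o"
= "eyiheulo"


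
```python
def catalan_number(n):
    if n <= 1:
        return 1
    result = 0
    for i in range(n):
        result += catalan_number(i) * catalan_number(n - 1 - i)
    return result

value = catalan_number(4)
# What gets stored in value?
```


catalan_number(4)
= sum of catalan_number(i) * catalan_number(4-1-i) for i in 0..3
First compute sub-values bottom-up:
  catalan_number(0) = 1, catalan_number(1) = 1
  catalan_number(2) = 1*1 + 1*1 = 2
  catalan_number(3) = 1*2 + 1*1 + 2*1 = 5
Now catalan_number(4):
  catalan_number(0)*catalan_number(3) = 1*5 = 5
  catalan_number(1)*catalan_number(2) = 1*2 = 2
  catalan_number(2)*catalan_number(1) = 2*1 = 2
  catalan_number(3)*catalan_number(0) = 5*1 = 5
= 5 + 2 + 2 + 5
= 14


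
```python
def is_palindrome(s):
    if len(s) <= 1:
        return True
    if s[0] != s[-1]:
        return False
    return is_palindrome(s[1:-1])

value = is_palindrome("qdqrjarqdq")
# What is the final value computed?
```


is_palindrome("qdqrjarqdq")
"qdqrjarqdq": s[0]='q' == s[-1]='q' -> is_palindrome("dqrjarqd")
"dqrjarqd": s[0]='d' == s[-1]='d' -> is_palindrome("qrjarq")
"qrjarq": s[0]='q' == s[-1]='q' -> is_palindrome("rjar")
"rjar": s[0]='r' == s[-1]='r' -> is_palindrome("ja")
"ja": s[0]='j' != s[-1]='a' -> False
= False


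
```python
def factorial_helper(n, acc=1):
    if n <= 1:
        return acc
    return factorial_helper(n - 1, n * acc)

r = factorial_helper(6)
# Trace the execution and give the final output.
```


factorial_helper(6, 1)
= factorial_helper(5, 6 * 1) = factorial_helper(5, 6)
= factorial_helper(4, 5 * 6) = factorial_helper(4, 30)
= factorial_helper(3, 4 * 30) = factorial_helper(3, 120)
= factorial_helper(2, 3 * 120) = factorial_helper(2, 360)
= factorial_helper(1, 2 * 360) = factorial_helper(1, 720)
n <= 1, return acc = 720


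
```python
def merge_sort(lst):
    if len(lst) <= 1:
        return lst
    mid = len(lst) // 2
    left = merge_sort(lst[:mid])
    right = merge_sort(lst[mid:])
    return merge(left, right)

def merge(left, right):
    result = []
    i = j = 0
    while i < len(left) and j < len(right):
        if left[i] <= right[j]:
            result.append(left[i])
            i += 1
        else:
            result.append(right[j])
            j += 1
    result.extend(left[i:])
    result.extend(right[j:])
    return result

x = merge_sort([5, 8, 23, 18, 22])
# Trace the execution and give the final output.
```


merge_sort([5, 8, 23, 18, 22])
Split into [5, 8] and [23, 18, 22]
Left sorted: [5, 8]
Right sorted: [18, 22, 23]
Merge [5, 8] and [18, 22, 23]
= [5, 8, 18, 22, 23]


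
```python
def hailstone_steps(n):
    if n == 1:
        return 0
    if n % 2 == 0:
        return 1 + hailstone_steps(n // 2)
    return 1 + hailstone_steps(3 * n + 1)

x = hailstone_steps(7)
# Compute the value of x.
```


hailstone_steps(7)
7 is odd -> 3*7+1 = 22 -> hailstone_steps(22)
22 is even -> hailstone_steps(11)
11 is odd -> 3*11+1 = 34 -> hailstone_steps(34)
34 is even -> hailstone_steps(17)
17 is odd -> 3*17+1 = 52 -> hailstone_steps(52)
52 is even -> hailstone_steps(26)
26 is even -> hailstone_steps(13)
13 is odd -> 3*13+1 = 40 -> hailstone_steps(40)
40 is even -> hailstone_steps(20)
20 is even -> hailstone_steps(10)
10 is even -> hailstone_steps(5)
5 is odd -> 3*5+1 = 16 -> hailstone_steps(16)
16 is even -> hailstone_steps(8)
8 is even -> hailstone_steps(4)
4 is even -> hailstone_steps(2)
2 is even -> hailstone_steps(1)
Reached 1 after 16 steps
= 16


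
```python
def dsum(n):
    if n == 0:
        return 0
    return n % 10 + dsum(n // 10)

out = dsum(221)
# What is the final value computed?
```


dsum(221)
= 1 + dsum(22)
= 1 + 2 + dsum(2)
= 1 + 2 + 2 + dsum(0)
= 1 + 2 + 2 + 0
= 5


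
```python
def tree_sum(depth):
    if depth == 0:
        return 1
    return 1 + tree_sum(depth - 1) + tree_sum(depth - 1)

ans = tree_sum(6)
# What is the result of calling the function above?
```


tree_sum(6)
= 1 + tree_sum(5) + tree_sum(5)
= 1 + 2 * tree_sum(5)
tree_sum(k) = 2^(k+1) - 1
tree_sum(0) = 1
tree_sum(1) = 3
tree_sum(2) = 7
tree_sum(3) = 15
tree_sum(4) = 31
tree_sum(6) = 2^7 - 1 = 127


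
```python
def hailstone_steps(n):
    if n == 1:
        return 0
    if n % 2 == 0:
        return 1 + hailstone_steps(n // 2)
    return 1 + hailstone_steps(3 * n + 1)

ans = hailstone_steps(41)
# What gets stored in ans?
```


hailstone_steps(41)
41 is odd -> 3*41+1 = 124 -> hailstone_steps(124)
124 is even -> hailstone_steps(62)
62 is even -> hailstone_steps(31)
31 is odd -> 3*31+1 = 94 -> hailstone_steps(94)
94 is even -> hailstone_steps(47)
47 is odd -> 3*47+1 = 142 -> hailstone_steps(142)
142 is even -> hailstone_steps(71)
71 is odd -> 3*71+1 = 214 -> hailstone_steps(214)
214 is even -> hailstone_steps(107)
107 is odd -> 3*107+1 = 322 -> hailstone_steps(322)
322 is even -> hailstone_steps(161)
161 is odd -> 3*161+1 = 484 -> hailstone_steps(484)
484 is even -> hailstone_steps(242)
242 is even -> hailstone_steps(121)
121 is odd -> 3*121+1 = 364 -> hailstone_steps(364)
364 is even -> hailstone_steps(182)
182 is even -> hailstone_steps(91)
91 is odd -> 3*91+1 = 274 -> hailstone_steps(274)
274 is even -> hailstone_steps(137)
137 is odd -> 3*137+1 = 412 -> hailstone_steps(412)
412 is even -> hailstone_steps(206)
206 is even -> hailstone_steps(103)
103 is odd -> 3*103+1 = 310 -> hailstone_steps(310)
310 is even -> hailstone_steps(155)
155 is odd -> 3*155+1 = 466 -> hailstone_steps(466)
466 is even -> hailstone_steps(233)
233 is odd -> 3*233+1 = 700 -> hailstone_steps(700)
700 is even -> hailstone_steps(350)
350 is even -> hailstone_steps(175)
175 is odd -> 3*175+1 = 526 -> hailstone_steps(526)
526 is even -> hailstone_steps(263)
263 is odd -> 3*263+1 = 790 -> hailstone_steps(790)
790 is even -> hailstone_steps(395)
395 is odd -> 3*395+1 = 1186 -> hailstone_steps(1186)
1186 is even -> hailstone_steps(593)
593 is odd -> 3*593+1 = 1780 -> hailstone_steps(1780)
1780 is even -> hailstone_steps(890)
890 is even -> hailstone_steps(445)
445 is odd -> 3*445+1 = 1336 -> hailstone_steps(1336)
1336 is even -> hailstone_steps(668)
668 is even -> hailstone_steps(334)
334 is even -> hailstone_steps(167)
167 is odd -> 3*167+1 = 502 -> hailstone_steps(502)
502 is even -> hailstone_steps(251)
251 is odd -> 3*251+1 = 754 -> hailstone_steps(754)
754 is even -> hailstone_steps(377)
377 is odd -> 3*377+1 = 1132 -> hailstone_steps(1132)
1132 is even -> hailstone_steps(566)
566 is even -> hailstone_steps(283)
283 is odd -> 3*283+1 = 850 -> hailstone_steps(850)
850 is even -> hailstone_steps(425)
425 is odd -> 3*425+1 = 1276 -> hailstone_steps(1276)
1276 is even -> hailstone_steps(638)
638 is even -> hailstone_steps(319)
319 is odd -> 3*319+1 = 958 -> hailstone_steps(958)
958 is even -> hailstone_steps(479)
479 is odd -> 3*479+1 = 1438 -> hailstone_steps(1438)
1438 is even -> hailstone_steps(719)
719 is odd -> 3*719+1 = 2158 -> hailstone_steps(2158)
2158 is even -> hailstone_steps(1079)
1079 is odd -> 3*1079+1 = 3238 -> hailstone_steps(3238)
3238 is even -> hailstone_steps(1619)
1619 is odd -> 3*1619+1 = 4858 -> hailstone_steps(4858)
4858 is even -> hailstone_steps(2429)
2429 is odd -> 3*2429+1 = 7288 -> hailstone_steps(7288)
7288 is even -> hailstone_steps(3644)
3644 is even -> hailstone_steps(1822)
1822 is even -> hailstone_steps(911)
911 is odd -> 3*911+1 = 2734 -> hailstone_steps(2734)
2734 is even -> hailstone_steps(1367)
1367 is odd -> 3*1367+1 = 4102 -> hailstone_steps(4102)
4102 is even -> hailstone_steps(2051)
2051 is odd -> 3*2051+1 = 6154 -> hailstone_steps(6154)
6154 is even -> hailstone_steps(3077)
3077 is odd -> 3*3077+1 = 9232 -> hailstone_steps(9232)
9232 is even -> hailstone_steps(4616)
4616 is even -> hailstone_steps(2308)
2308 is even -> hailstone_steps(1154)
1154 is even -> hailstone_steps(577)
577 is odd -> 3*577+1 = 1732 -> hailstone_steps(1732)
1732 is even -> hailstone_steps(866)
866 is even -> hailstone_steps(433)
433 is odd -> 3*433+1 = 1300 -> hailstone_steps(1300)
1300 is even -> hailstone_steps(650)
650 is even -> hailstone_steps(325)
325 is odd -> 3*325+1 = 976 -> hailstone_steps(976)
976 is even -> hailstone_steps(488)
488 is even -> hailstone_steps(244)
244 is even -> hailstone_steps(122)
122 is even -> hailstone_steps(61)
61 is odd -> 3*61+1 = 184 -> hailstone_steps(184)
184 is even -> hailstone_steps(92)
92 is even -> hailstone_steps(46)
46 is even -> hailstone_steps(23)
23 is odd -> 3*23+1 = 70 -> hailstone_steps(70)
70 is even -> hailstone_steps(35)
35 is odd -> 3*35+1 = 106 -> hailstone_steps(106)
106 is even -> hailstone_steps(53)
53 is odd -> 3*53+1 = 160 -> hailstone_steps(160)
160 is even -> hailstone_steps(80)
80 is even -> hailstone_steps(40)
40 is even -> hailstone_steps(20)
20 is even -> hailstone_steps(10)
10 is even -> hailstone_steps(5)
5 is odd -> 3*5+1 = 16 -> hailstone_steps(16)
16 is even -> hailstone_steps(8)
8 is even -> hailstone_steps(4)
4 is even -> hailstone_steps(2)
2 is even -> hailstone_steps(1)
Reached 1 after 109 steps
= 109


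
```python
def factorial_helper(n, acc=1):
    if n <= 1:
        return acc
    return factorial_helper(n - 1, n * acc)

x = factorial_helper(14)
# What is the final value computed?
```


factorial_helper(14, 1)
= factorial_helper(13, 14 * 1) = factorial_helper(13, 14)
= factorial_helper(12, 13 * 14) = factorial_helper(12, 182)
= factorial_helper(11, 12 * 182) = factorial_helper(11, 2184)
= factorial_helper(10, 11 * 2184) = factorial_helper(10, 24024)
= factorial_helper(9, 10 * 24024) = factorial_helper(9, 240240)
= factorial_helper(8, 9 * 240240) = factorial_helper(8, 2162160)
= factorial_helper(7, 8 * 2162160) = factorial_helper(7, 17297280)
= factorial_helper(6, 7 * 17297280) = factorial_helper(6, 121080960)
= factorial_helper(5, 6 * 121080960) = factorial_helper(5, 726485760)
= factorial_helper(4, 5 * 726485760) = factorial_helper(4, 3632428800)
= factorial_helper(3, 4 * 3632428800) = factorial_helper(3, 14529715200)
= factorial_helper(2, 3 * 14529715200) = factorial_helper(2, 43589145600)
= factorial_helper(1, 2 * 43589145600) = factorial_helper(1, 87178291200)
n <= 1, return acc = 87178291200


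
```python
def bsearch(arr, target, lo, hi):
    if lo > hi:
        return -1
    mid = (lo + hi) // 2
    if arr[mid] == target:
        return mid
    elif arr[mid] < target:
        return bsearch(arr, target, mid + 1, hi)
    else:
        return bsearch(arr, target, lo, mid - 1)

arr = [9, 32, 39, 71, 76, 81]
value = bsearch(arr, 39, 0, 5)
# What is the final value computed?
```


bsearch(arr, 39, 0, 5)
lo=0, hi=5, mid=2, arr[mid]=39
arr[2] == 39, found at index 2
= 2


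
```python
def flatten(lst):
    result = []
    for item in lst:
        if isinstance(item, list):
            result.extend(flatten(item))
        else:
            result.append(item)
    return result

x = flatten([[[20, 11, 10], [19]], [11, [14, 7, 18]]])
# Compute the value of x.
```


flatten([[[20, 11, 10], [19]], [11, [14, 7, 18]]])
Processing each element:
  [[20, 11, 10], [19]] is a list -> flatten recursively -> [20, 11, 10, 19]
  [11, [14, 7, 18]] is a list -> flatten recursively -> [11, 14, 7, 18]
= [20, 11, 10, 19, 11, 14, 7, 18]


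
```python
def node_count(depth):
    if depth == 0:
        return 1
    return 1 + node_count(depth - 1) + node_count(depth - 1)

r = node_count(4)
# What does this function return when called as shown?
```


node_count(4)
= 1 + node_count(3) + node_count(3)
= 1 + 2 * node_count(3)
node_count(k) = 2^(k+1) - 1
node_count(0) = 1
node_count(1) = 3
node_count(2) = 7
node_count(3) = 15
node_count(4) = 31
node_count(4) = 2^5 - 1 = 31


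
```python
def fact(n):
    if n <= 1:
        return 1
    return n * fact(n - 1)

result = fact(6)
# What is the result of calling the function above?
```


fact(6)
= 6 * fact(5)
= 6 * 5 * fact(4)
= 6 * 5 * 4 * fact(3)
= 6 * 5 * 4 * 3 * fact(2)
= 6 * 5 * 4 * 3 * 2 * fact(1)
= 6 * 5 * 4 * 3 * 2 * 1
= 720


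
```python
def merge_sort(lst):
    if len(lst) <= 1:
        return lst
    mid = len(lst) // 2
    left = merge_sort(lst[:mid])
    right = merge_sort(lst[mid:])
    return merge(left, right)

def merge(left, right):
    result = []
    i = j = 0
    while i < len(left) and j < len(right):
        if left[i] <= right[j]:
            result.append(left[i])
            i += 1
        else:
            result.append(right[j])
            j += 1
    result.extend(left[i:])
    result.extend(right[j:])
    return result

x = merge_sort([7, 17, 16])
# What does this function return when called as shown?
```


merge_sort([7, 17, 16])
Split into [7] and [17, 16]
Left sorted: [7]
Right sorted: [16, 17]
Merge [7] and [16, 17]
= [7, 16, 17]


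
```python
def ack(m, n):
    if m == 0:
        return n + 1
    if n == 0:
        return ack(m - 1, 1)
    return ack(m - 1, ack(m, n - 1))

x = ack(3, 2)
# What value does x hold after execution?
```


ack(3, 2)
= ack(2, ack(3, 1))
First compute ack(3, 1) = 13
= ack(2, 13)
= 29


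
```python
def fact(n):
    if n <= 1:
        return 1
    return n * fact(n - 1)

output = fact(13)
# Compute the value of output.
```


fact(13)
= 13 * fact(12)
= 13 * 12 * fact(11)
= 13 * 12 * 11 * fact(10)
= 13 * 12 * 11 * 10 * fact(9)
= 13 * 12 * 11 * 10 * 9 * fact(8)
= 13 * 12 * 11 * 10 * 9 * 8 * fact(7)
= 13 * 12 * 11 * 10 * 9 * 8 * 7 * fact(6)
= 13 * 12 * 11 * 10 * 9 * 8 * 7 * 6 * fact(5)
= 13 * 12 * 11 * 10 * 9 * 8 * 7 * 6 * 5 * fact(4)
= 13 * 12 * 11 * 10 * 9 * 8 * 7 * 6 * 5 * 4 * fact(3)
= 13 * 12 * 11 * 10 * 9 * 8 * 7 * 6 * 5 * 4 * 3 * fact(2)
= 13 * 12 * 11 * 10 * 9 * 8 * 7 * 6 * 5 * 4 * 3 * 2 * fact(1)
= 13 * 12 * 11 * 10 * 9 * 8 * 7 * 6 * 5 * 4 * 3 * 2 * 1
= 6227020800


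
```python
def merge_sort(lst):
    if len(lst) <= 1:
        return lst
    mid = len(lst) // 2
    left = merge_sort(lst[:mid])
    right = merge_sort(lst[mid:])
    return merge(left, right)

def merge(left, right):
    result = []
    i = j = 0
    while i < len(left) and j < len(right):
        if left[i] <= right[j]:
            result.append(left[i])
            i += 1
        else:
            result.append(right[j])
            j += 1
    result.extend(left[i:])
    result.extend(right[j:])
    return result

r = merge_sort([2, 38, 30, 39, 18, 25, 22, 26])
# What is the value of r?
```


merge_sort([2, 38, 30, 39, 18, 25, 22, 26])
Split into [2, 38, 30, 39] and [18, 25, 22, 26]
Left sorted: [2, 30, 38, 39]
Right sorted: [18, 22, 25, 26]
Merge [2, 30, 38, 39] and [18, 22, 25, 26]
= [2, 18, 22, 25, 26, 30, 38, 39]


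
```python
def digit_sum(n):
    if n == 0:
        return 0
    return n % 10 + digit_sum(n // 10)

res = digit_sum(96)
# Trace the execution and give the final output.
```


digit_sum(96)
= 6 + digit_sum(9)
= 6 + 9 + digit_sum(0)
= 6 + 9 + 0
= 15


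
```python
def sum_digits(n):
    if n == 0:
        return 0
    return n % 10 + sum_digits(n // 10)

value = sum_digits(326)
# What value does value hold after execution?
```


sum_digits(326)
= 6 + sum_digits(32)
= 6 + 2 + sum_digits(3)
= 6 + 2 + 3 + sum_digits(0)
= 6 + 2 + 3 + 0
= 11


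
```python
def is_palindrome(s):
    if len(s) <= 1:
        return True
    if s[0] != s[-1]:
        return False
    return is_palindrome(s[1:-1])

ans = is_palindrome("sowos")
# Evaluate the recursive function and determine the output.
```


is_palindrome("sowos")
"sowos": s[0]='s' == s[-1]='s' -> is_palindrome("owo")
"owo": s[0]='o' == s[-1]='o' -> is_palindrome("w")
"w": len <= 1 -> True
= True


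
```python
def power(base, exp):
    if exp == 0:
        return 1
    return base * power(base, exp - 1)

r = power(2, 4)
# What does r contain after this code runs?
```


power(2, 4)
= 2 * power(2, 3)
= 2 * 2 * power(2, 2)
= 2 * 2 * 2 * power(2, 1)
= 2 * 2 * 2 * 2 * power(2, 0)
= 2 * 2 * 2 * 2 * 1
= 16


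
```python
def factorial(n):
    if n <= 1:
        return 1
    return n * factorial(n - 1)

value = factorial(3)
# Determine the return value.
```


factorial(3)
= 3 * factorial(2)
= 3 * 2 * factorial(1)
= 3 * 2 * 1
= 6


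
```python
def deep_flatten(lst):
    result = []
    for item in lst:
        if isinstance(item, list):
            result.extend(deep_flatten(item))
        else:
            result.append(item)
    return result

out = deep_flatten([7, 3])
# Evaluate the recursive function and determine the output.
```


deep_flatten([7, 3])
Processing each element:
  7 is not a list -> append 7
  3 is not a list -> append 3
= [7, 3]


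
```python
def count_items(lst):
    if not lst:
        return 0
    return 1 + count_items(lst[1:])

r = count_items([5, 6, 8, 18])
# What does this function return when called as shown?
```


count_items([5, 6, 8, 18])
= 1 + count_items([6, 8, 18])
= 1 + 1 + count_items([8, 18])
= 1 + 1 + 1 + count_items([18])
= 1 + 1 + 1 + 1 + count_items([])
= 1 + 1 + 1 + 1 + 0
= 4


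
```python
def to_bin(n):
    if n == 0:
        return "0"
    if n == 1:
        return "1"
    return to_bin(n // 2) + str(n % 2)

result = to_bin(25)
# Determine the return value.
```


to_bin(25)
= to_bin(12) + "1"
= to_bin(6) + "0" + "1"
= to_bin(3) + "0" + "0" + "1"
= to_bin(1) + "1" + "0" + "0" + "1"
= "1" + "1" + "0" + "0" + "1"
= "11001"


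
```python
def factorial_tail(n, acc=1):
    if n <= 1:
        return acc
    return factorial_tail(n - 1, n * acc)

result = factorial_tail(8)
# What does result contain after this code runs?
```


factorial_tail(8, 1)
= factorial_tail(7, 8 * 1) = factorial_tail(7, 8)
= factorial_tail(6, 7 * 8) = factorial_tail(6, 56)
= factorial_tail(5, 6 * 56) = factorial_tail(5, 336)
= factorial_tail(4, 5 * 336) = factorial_tail(4, 1680)
= factorial_tail(3, 4 * 1680) = factorial_tail(3, 6720)
= factorial_tail(2, 3 * 6720) = factorial_tail(2, 20160)
= factorial_tail(1, 2 * 20160) = factorial_tail(1, 40320)
n <= 1, return acc = 40320


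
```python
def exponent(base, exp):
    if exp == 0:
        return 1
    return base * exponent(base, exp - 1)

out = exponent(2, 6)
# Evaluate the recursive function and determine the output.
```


exponent(2, 6)
= 2 * exponent(2, 5)
= 2 * 2 * exponent(2, 4)
= 2 * 2 * 2 * exponent(2, 3)
= 2 * 2 * 2 * 2 * exponent(2, 2)
= 2 * 2 * 2 * 2 * 2 * exponent(2, 1)
= 2 * 2 * 2 * 2 * 2 * 2 * exponent(2, 0)
= 2 * 2 * 2 * 2 * 2 * 2 * 1
= 64


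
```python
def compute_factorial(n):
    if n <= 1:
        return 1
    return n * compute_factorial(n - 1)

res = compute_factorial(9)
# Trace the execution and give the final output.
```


compute_factorial(9)
= 9 * compute_factorial(8)
= 9 * 8 * compute_factorial(7)
= 9 * 8 * 7 * compute_factorial(6)
= 9 * 8 * 7 * 6 * compute_factorial(5)
= 9 * 8 * 7 * 6 * 5 * compute_factorial(4)
= 9 * 8 * 7 * 6 * 5 * 4 * compute_factorial(3)
= 9 * 8 * 7 * 6 * 5 * 4 * 3 * compute_factorial(2)
= 9 * 8 * 7 * 6 * 5 * 4 * 3 * 2 * compute_factorial(1)
= 9 * 8 * 7 * 6 * 5 * 4 * 3 * 2 * 1
= 362880


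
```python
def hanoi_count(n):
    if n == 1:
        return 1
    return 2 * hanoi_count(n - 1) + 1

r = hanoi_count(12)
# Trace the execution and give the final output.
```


hanoi_count(12)
= 2 * hanoi_count(11) + 1
= 2 * (2 * hanoi_count(10) + 1) + 1
= 2 * (2 * (2 * hanoi_count(9) + 1) + 1) + 1
= 2 * (2 * (2 * (2 * hanoi_count(8) + 1) + 1) + 1) + 1
= 2 * (2 * (2 * (2 * (2 * hanoi_count(7) + 1) + 1) + 1) + 1) + 1
= 2 * (2 * (2 * (2 * (2 * (2 * hanoi_count(6) + 1) + 1) + 1) + 1) + 1) + 1
= 2 * (2 * (2 * (2 * (2 * (2 * (2 * hanoi_count(5) + 1) + 1) + 1) + 1) + 1) + 1) + 1
= 2 * (2 * (2 * (2 * (2 * (2 * (2 * (2 * hanoi_count(4) + 1) + 1) + 1) + 1) + 1) + 1) + 1) + 1
= 2 * (2 * (2 * (2 * (2 * (2 * (2 * (2 * (2 * hanoi_count(3) + 1) + 1) + 1) + 1) + 1) + 1) + 1) + 1) + 1
= 2 * (2 * (2 * (2 * (2 * (2 * (2 * (2 * (2 * (2 * hanoi_count(2) + 1) + 1) + 1) + 1) + 1) + 1) + 1) + 1) + 1) + 1
= 2 * (2 * (2 * (2 * (2 * (2 * (2 * (2 * (2 * (2 * (2 * hanoi_count(1) + 1) + 1) + 1) + 1) + 1) + 1) + 1) + 1) + 1) + 1) + 1
Now compute bottom-up:
hanoi_count(1) = 1
hanoi_count(2) = 2 * 1 + 1 = 3
hanoi_count(3) = 2 * 3 + 1 = 7
hanoi_count(4) = 2 * 7 + 1 = 15
hanoi_count(5) = 2 * 15 + 1 = 31
hanoi_count(6) = 2 * 31 + 1 = 63
hanoi_count(7) = 2 * 63 + 1 = 127
hanoi_count(8) = 2 * 127 + 1 = 255
hanoi_count(9) = 2 * 255 + 1 = 511
hanoi_count(10) = 2 * 511 + 1 = 1023
hanoi_count(11) = 2 * 1023 + 1 = 2047
hanoi_count(12) = 2 * 2047 + 1 = 4095
= 4095


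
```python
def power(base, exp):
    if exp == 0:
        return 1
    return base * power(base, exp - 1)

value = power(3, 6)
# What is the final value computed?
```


power(3, 6)
= 3 * power(3, 5)
= 3 * 3 * power(3, 4)
= 3 * 3 * 3 * power(3, 3)
= 3 * 3 * 3 * 3 * power(3, 2)
= 3 * 3 * 3 * 3 * 3 * power(3, 1)
= 3 * 3 * 3 * 3 * 3 * 3 * power(3, 0)
= 3 * 3 * 3 * 3 * 3 * 3 * 1
= 729


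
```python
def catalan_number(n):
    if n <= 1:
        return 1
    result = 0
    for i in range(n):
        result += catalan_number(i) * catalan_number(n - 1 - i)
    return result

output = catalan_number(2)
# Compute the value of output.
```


catalan_number(2)
= sum of catalan_number(i) * catalan_number(2-1-i) for i in 0..1
  catalan_number(0)*catalan_number(1) = 1*1 = 1
  catalan_number(1)*catalan_number(0) = 1*1 = 1
= 1 + 1
= 2


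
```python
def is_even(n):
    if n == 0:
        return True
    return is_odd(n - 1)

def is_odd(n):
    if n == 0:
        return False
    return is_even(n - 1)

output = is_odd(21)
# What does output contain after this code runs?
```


is_odd(21)
= is_even(20)
= is_odd(19)
= is_even(18)
= is_odd(17)
= is_even(16)
= is_odd(15)
= is_even(14)
= is_odd(13)
= is_even(12)
= is_odd(11)
= is_even(10)
= is_odd(9)
= is_even(8)
= is_odd(7)
= is_even(6)
= is_odd(5)
= is_even(4)
= is_odd(3)
= is_even(2)
= is_odd(1)
= is_even(0)
n == 0: return True
= True


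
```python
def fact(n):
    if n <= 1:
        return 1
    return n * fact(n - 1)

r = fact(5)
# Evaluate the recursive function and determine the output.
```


fact(5)
= 5 * fact(4)
= 5 * 4 * fact(3)
= 5 * 4 * 3 * fact(2)
= 5 * 4 * 3 * 2 * fact(1)
= 5 * 4 * 3 * 2 * 1
= 120


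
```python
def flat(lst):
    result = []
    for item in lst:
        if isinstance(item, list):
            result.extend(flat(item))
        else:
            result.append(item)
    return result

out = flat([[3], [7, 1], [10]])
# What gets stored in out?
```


flat([[3], [7, 1], [10]])
Processing each element:
  [3] is a list -> flat recursively -> [3]
  [7, 1] is a list -> flat recursively -> [7, 1]
  [10] is a list -> flat recursively -> [10]
= [3, 7, 1, 10]


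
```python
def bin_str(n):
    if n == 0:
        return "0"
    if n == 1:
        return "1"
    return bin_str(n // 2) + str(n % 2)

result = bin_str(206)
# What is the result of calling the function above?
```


bin_str(206)
= bin_str(103) + "0"
= bin_str(51) + "1" + "0"
= bin_str(25) + "1" + "1" + "0"
= bin_str(12) + "1" + "1" + "1" + "0"
= bin_str(6) + "0" + "1" + "1" + "1" + "0"
= bin_str(3) + "0" + "0" + "1" + "1" + "1" + "0"
= bin_str(1) + "1" + "0" + "0" + "1" + "1" + "1" + "0"
= "1" + "1" + "0" + "0" + "1" + "1" + "1" + "0"
= "11001110"


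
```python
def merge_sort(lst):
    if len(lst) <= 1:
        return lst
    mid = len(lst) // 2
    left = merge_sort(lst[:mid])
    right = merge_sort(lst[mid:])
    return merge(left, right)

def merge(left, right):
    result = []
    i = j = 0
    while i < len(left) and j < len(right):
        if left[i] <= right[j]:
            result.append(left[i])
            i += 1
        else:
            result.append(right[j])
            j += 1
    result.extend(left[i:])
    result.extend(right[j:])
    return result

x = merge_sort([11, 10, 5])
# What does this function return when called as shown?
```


merge_sort([11, 10, 5])
Split into [11] and [10, 5]
Left sorted: [11]
Right sorted: [5, 10]
Merge [11] and [5, 10]
= [5, 10, 11]


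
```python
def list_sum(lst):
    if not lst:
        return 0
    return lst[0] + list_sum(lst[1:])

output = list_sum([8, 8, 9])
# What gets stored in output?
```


list_sum([8, 8, 9])
= 8 + list_sum([8, 9])
= 8 + 8 + list_sum([9])
= 8 + 8 + 9 + list_sum([])
= 8 + 8 + 9 + 0
= 25


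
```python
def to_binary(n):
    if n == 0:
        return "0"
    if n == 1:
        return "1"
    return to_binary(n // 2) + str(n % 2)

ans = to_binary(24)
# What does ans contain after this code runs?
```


to_binary(24)
= to_binary(12) + "0"
= to_binary(6) + "0" + "0"
= to_binary(3) + "0" + "0" + "0"
= to_binary(1) + "1" + "0" + "0" + "0"
= "1" + "1" + "0" + "0" + "0"
= "11000"


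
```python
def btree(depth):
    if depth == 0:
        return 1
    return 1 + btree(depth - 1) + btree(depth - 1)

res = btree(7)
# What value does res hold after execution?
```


btree(7)
= 1 + btree(6) + btree(6)
= 1 + 2 * btree(6)
btree(k) = 2^(k+1) - 1
btree(0) = 1
btree(1) = 3
btree(2) = 7
btree(3) = 15
btree(4) = 31
btree(7) = 2^8 - 1 = 255


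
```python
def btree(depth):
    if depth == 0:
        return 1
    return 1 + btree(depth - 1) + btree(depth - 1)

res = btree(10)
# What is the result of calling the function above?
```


btree(10)
= 1 + btree(9) + btree(9)
= 1 + 2 * btree(9)
btree(k) = 2^(k+1) - 1
btree(0) = 1
btree(1) = 3
btree(2) = 7
btree(3) = 15
btree(4) = 31
btree(10) = 2^11 - 1 = 2047


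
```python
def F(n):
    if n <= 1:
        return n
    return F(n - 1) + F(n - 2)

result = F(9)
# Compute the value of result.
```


F(9)
= F(8) + F(7)
= (F(7) + F(6)) + F(7)
Computing bottom-up: F(0)=0, F(1)=1, F(2)=1, F(3)=2, F(4)=3, F(5)=5, F(6)=8, F(7)=13, F(8)=21, F(9)=34
= 34


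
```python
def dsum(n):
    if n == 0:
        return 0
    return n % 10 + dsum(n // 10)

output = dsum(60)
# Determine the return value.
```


dsum(60)
= 0 + dsum(6)
= 0 + 6 + dsum(0)
= 0 + 6 + 0
= 6


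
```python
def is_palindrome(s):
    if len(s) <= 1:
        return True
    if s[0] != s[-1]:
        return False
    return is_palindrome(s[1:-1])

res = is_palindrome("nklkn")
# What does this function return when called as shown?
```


is_palindrome("nklkn")
"nklkn": s[0]='n' == s[-1]='n' -> is_palindrome("klk")
"klk": s[0]='k' == s[-1]='k' -> is_palindrome("l")
"l": len <= 1 -> True
= True


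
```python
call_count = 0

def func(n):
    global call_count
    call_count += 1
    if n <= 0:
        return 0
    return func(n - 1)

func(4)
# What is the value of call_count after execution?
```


func(4) calls func(3) calls ... calls func(0)
Total calls: 4 + 1 (for base case) = 5


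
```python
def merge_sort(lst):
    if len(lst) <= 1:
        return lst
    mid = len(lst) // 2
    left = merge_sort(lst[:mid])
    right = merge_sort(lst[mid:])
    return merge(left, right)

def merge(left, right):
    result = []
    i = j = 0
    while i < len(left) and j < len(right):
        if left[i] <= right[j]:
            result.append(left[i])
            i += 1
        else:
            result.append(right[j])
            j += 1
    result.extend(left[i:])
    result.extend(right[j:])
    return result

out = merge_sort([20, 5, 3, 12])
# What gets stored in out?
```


merge_sort([20, 5, 3, 12])
Split into [20, 5] and [3, 12]
Left sorted: [5, 20]
Right sorted: [3, 12]
Merge [5, 20] and [3, 12]
= [3, 5, 12, 20]


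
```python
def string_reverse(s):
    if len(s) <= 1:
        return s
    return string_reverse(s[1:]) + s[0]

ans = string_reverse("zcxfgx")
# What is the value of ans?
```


string_reverse("zcxfgx")
= string_reverse("cxfgx") + "z"
= string_reverse("xfgx") + "c" + "z"
= string_reverse("fgx") + "x" + "c" + "z"
= string_reverse("gx") + "f" + "x" + "c" + "z"
= string_reverse("x") + "g" + "f" + "x" + "c" + "z"
= "x" + "g" + "f" + "x" + "c" + "z"
= "xgfxcz"


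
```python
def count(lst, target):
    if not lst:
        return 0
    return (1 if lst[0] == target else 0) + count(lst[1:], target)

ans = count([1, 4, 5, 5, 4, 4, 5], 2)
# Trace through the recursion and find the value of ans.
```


count([1, 4, 5, 5, 4, 4, 5], 2)
lst[0]=1 != 2: 0 + count([4, 5, 5, 4, 4, 5], 2)
lst[0]=4 != 2: 0 + count([5, 5, 4, 4, 5], 2)
lst[0]=5 != 2: 0 + count([5, 4, 4, 5], 2)
lst[0]=5 != 2: 0 + count([4, 4, 5], 2)
lst[0]=4 != 2: 0 + count([4, 5], 2)
lst[0]=4 != 2: 0 + count([5], 2)
lst[0]=5 != 2: 0 + count([], 2)
= 0


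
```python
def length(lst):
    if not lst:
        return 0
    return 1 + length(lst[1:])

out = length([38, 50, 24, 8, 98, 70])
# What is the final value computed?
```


length([38, 50, 24, 8, 98, 70])
= 1 + length([50, 24, 8, 98, 70])
= 1 + 1 + length([24, 8, 98, 70])
= 1 + 1 + 1 + length([8, 98, 70])
= 1 + 1 + 1 + 1 + length([98, 70])
= 1 + 1 + 1 + 1 + 1 + length([70])
= 1 + 1 + 1 + 1 + 1 + 1 + length([])
= 1 + 1 + 1 + 1 + 1 + 1 + 0
= 6


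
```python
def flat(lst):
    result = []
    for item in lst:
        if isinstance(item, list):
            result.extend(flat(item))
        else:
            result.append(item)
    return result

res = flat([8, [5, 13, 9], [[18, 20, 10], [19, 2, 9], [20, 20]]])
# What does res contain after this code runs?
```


flat([8, [5, 13, 9], [[18, 20, 10], [19, 2, 9], [20, 20]]])
Processing each element:
  8 is not a list -> append 8
  [5, 13, 9] is a list -> flat recursively -> [5, 13, 9]
  [[18, 20, 10], [19, 2, 9], [20, 20]] is a list -> flat recursively -> [18, 20, 10, 19, 2, 9, 20, 20]
= [8, 5, 13, 9, 18, 20, 10, 19, 2, 9, 20, 20]
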